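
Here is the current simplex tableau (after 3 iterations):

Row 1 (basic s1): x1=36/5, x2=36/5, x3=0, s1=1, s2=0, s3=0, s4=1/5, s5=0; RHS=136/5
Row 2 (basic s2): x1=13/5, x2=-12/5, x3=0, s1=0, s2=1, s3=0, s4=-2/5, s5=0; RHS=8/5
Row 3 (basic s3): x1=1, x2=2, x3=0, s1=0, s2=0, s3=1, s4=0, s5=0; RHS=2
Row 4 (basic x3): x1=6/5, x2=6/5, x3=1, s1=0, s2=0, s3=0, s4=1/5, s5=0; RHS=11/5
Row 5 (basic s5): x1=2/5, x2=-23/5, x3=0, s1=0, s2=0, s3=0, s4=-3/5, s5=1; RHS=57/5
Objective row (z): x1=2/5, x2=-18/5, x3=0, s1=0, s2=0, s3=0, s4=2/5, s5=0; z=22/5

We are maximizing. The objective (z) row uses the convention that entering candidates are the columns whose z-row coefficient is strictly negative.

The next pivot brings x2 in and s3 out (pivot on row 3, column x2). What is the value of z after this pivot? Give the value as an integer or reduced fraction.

8

Minimum ratio for x2: 2/2 = 1.
z changes by −(z-row coeff of x2)·ratio = −(-18/5)·1 = 18/5.
New z = 22/5 + (18/5) = 8.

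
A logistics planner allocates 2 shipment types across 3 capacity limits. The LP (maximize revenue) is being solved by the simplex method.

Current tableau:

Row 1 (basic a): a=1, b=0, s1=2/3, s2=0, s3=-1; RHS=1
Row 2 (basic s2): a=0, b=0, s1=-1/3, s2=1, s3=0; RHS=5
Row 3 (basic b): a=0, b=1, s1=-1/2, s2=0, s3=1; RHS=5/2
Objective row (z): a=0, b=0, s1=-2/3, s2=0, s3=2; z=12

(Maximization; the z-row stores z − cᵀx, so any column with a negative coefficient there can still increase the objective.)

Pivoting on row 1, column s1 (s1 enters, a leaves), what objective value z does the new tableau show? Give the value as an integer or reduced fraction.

13

Minimum ratio for s1: 1/(2/3) = 3/2.
z changes by −(z-row coeff of s1)·ratio = −(-2/3)·(3/2) = 1.
New z = 12 + 1 = 13.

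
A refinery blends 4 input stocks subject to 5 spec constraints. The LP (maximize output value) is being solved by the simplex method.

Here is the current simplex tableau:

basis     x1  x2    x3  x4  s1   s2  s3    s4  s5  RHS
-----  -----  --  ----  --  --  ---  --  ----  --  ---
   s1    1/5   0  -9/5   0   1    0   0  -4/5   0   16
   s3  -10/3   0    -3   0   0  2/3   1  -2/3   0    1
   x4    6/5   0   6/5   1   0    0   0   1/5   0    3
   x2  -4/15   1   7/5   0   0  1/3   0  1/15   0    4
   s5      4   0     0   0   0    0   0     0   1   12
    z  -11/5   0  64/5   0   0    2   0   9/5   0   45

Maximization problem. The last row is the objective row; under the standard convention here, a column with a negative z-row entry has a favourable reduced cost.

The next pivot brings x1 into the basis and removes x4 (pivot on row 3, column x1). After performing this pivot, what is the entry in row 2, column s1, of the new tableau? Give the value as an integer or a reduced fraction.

Pivot element is row 3, column x1: 6/5.
Normalize row 3: new (row 3, s1) = 0/(6/5) = 0.
row 2 ← row 2 − (-10/3)·(new row 3): 0 − (-10/3)·0 = 0.

0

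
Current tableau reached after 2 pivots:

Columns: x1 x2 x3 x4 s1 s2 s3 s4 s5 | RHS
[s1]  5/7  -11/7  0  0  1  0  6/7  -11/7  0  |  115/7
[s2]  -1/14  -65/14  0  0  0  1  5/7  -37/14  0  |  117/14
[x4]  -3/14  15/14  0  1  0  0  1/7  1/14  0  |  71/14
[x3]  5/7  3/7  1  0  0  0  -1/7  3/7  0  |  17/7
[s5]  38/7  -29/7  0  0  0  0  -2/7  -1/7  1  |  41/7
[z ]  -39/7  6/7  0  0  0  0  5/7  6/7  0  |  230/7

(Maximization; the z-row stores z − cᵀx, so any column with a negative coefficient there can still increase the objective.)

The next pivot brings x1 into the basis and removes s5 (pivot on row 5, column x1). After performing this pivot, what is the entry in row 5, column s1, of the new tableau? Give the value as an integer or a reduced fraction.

Pivot element is row 5, column x1: 38/7.
Normalize row 5: new (row 5, s1) = 0/(38/7) = 0.
Row 5 is the pivot row, so the entry is 0.

0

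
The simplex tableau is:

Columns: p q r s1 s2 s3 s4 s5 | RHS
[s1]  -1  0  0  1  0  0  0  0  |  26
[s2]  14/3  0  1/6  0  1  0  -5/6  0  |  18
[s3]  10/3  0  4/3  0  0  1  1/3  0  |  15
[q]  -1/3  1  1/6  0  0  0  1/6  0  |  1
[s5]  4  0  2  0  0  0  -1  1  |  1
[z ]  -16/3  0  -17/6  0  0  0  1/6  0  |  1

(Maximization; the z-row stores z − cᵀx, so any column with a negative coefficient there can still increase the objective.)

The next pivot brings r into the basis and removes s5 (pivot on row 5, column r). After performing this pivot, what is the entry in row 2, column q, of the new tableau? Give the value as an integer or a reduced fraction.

0

Pivot element is row 5, column r: 2.
Normalize row 5: new (row 5, q) = 0/2 = 0.
row 2 ← row 2 − (1/6)·(new row 5): 0 − (1/6)·0 = 0.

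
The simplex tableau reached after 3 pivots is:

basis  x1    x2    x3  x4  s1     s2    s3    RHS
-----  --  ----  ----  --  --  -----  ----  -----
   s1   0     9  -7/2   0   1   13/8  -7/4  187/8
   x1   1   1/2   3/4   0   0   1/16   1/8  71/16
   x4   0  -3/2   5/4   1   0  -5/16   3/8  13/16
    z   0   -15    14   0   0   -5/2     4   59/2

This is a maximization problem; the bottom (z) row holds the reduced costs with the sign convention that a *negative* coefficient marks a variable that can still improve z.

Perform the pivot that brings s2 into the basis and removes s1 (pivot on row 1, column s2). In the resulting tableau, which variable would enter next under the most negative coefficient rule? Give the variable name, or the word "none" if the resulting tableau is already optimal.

Pivot element 13/8. New z-row = old z-row − (-5/2)·(row 1/(13/8)).
Updated z-row coefficients: x1: 0, x2: -15/13, x3: 112/13, x4: 0, s1: 20/13, s2: 0, s3: 17/13.
The most negative is -15/13 in column x2, so x2 would enter next.

x2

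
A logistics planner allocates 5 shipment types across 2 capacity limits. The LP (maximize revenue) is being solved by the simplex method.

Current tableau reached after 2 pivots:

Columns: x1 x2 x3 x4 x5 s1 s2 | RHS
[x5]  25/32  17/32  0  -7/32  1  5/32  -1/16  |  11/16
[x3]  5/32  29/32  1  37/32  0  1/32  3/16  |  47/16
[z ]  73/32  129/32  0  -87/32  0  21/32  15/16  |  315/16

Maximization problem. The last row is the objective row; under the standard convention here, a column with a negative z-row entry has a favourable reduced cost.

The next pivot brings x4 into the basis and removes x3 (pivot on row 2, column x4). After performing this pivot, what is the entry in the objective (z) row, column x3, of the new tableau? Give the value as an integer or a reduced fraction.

87/37

Pivot element is row 2, column x4: 37/32.
Normalize row 2: new (row 2, x3) = 1/(37/32) = 32/37.
z-row ← z-row − (-87/32)·(new row 2): 0 − (-87/32)·(32/37) = 87/37.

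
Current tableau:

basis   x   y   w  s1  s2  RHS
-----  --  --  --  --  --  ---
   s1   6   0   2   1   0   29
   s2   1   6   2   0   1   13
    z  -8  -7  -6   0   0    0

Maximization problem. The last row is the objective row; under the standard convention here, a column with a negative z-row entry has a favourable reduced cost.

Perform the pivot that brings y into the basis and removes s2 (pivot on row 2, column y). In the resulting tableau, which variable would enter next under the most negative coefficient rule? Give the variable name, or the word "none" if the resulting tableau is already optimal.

Pivot element 6. New z-row = old z-row − (-7)·(row 2/6).
Updated z-row coefficients: x: -41/6, y: 0, w: -11/3, s1: 0, s2: 7/6.
The most negative is -41/6 in column x, so x would enter next.

x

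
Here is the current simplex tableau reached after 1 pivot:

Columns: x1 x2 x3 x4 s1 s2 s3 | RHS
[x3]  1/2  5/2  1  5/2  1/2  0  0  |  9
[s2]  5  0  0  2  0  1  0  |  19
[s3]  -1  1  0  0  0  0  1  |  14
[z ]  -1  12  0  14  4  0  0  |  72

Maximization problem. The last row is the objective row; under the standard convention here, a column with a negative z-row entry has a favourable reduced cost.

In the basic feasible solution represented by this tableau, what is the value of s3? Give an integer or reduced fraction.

s3 is basic (row 3); its value is the RHS of that row: 14.

14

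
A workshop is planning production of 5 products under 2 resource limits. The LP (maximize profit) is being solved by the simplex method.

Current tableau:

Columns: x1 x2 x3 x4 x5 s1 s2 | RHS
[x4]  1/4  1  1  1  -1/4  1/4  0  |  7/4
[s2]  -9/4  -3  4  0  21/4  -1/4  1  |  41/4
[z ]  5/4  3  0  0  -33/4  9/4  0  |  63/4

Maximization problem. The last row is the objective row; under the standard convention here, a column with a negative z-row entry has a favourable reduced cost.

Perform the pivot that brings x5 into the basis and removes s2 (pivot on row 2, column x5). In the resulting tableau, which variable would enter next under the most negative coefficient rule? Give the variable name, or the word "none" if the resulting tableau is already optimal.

x1

Pivot element 21/4. New z-row = old z-row − (-33/4)·(row 2/(21/4)).
Updated z-row coefficients: x1: -16/7, x2: -12/7, x3: 44/7, x4: 0, x5: 0, s1: 13/7, s2: 11/7.
The most negative is -16/7 in column x1, so x1 would enter next.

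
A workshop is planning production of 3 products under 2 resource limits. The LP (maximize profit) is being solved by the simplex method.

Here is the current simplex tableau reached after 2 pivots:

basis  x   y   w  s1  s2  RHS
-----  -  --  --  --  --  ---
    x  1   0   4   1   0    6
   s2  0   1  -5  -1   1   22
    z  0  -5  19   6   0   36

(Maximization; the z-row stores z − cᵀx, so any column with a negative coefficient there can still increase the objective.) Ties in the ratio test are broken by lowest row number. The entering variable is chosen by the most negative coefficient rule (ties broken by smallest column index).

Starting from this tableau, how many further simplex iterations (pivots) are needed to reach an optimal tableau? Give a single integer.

pivot: y in, s2 out → z = 146
pivot: w in, x out → z = 155
No improving column remains; optimal.

2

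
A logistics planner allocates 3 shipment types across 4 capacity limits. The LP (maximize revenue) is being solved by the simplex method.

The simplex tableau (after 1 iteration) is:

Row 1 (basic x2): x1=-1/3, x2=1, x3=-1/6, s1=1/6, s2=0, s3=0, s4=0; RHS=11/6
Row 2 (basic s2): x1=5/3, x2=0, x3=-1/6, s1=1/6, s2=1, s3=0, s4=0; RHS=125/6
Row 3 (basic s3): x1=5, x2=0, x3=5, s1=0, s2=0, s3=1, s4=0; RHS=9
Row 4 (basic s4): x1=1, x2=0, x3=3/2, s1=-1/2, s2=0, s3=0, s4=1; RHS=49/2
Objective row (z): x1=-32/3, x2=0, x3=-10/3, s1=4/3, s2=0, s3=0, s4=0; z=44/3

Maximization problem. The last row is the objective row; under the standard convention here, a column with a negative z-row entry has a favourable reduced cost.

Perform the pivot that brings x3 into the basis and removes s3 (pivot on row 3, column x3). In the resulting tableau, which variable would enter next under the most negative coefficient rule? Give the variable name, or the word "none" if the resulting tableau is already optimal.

x1

Pivot element 5. New z-row = old z-row − (-10/3)·(row 3/5).
Updated z-row coefficients: x1: -22/3, x2: 0, x3: 0, s1: 4/3, s2: 0, s3: 2/3, s4: 0.
The most negative is -22/3 in column x1, so x1 would enter next.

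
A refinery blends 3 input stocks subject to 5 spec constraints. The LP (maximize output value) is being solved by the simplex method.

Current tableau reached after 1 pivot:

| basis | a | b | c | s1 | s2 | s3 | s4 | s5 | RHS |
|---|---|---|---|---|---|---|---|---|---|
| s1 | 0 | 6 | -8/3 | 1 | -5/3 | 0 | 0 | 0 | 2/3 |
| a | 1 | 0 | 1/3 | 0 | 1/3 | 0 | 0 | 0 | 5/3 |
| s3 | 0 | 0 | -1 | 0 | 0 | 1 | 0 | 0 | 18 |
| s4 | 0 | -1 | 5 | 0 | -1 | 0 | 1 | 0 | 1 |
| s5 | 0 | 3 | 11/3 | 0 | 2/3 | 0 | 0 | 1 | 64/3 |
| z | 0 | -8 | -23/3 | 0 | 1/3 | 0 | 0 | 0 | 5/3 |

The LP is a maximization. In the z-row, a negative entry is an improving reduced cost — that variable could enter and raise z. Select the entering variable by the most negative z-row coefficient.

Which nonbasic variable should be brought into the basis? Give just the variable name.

Objective-row coefficients: a: 0, b: -8, c: -23/3, s1: 0, s2: 1/3, s3: 0, s4: 0, s5: 0.
The most negative is -8 in column b, so b enters.

b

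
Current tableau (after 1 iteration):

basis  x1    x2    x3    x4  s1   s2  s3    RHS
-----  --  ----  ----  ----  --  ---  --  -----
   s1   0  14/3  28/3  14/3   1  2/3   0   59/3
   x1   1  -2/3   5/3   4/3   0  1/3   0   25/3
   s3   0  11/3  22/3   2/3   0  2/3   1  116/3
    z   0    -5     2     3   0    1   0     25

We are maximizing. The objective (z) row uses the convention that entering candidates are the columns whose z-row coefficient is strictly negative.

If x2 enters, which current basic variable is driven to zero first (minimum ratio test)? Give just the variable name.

s1

Ratios: row 1 (s1): (59/3)/(14/3) = 59/14; row 2 (x1): entry -2/3 ≤ 0, skip; row 3 (s3): (116/3)/(11/3) = 116/11.
Minimum ratio 59/14 is in the s1 row, so s1 leaves.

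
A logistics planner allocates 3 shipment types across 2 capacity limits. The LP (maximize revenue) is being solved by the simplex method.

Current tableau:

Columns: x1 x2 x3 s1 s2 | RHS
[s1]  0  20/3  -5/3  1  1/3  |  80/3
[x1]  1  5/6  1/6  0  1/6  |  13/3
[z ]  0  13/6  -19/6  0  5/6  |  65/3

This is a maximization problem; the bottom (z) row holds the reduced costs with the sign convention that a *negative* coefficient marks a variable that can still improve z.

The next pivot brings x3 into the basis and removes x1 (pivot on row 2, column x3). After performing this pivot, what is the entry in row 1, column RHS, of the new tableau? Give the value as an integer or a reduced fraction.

70

Pivot element is row 2, column x3: 1/6.
Normalize row 2: new (row 2, RHS) = (13/3)/(1/6) = 26.
row 1 ← row 1 − (-5/3)·(new row 2): 80/3 − (-5/3)·26 = 70.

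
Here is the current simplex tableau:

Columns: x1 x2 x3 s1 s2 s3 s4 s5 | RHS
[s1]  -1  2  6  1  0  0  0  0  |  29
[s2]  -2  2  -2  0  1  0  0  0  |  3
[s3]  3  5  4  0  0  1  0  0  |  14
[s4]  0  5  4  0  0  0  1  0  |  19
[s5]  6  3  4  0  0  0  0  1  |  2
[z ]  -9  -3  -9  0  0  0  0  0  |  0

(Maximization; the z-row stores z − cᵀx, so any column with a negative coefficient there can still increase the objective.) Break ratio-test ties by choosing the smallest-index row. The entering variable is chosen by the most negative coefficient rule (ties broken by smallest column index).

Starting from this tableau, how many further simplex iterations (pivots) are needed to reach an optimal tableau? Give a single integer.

2

pivot: x1 in, s5 out → z = 3
pivot: x3 in, x1 out → z = 9/2
No improving column remains; optimal.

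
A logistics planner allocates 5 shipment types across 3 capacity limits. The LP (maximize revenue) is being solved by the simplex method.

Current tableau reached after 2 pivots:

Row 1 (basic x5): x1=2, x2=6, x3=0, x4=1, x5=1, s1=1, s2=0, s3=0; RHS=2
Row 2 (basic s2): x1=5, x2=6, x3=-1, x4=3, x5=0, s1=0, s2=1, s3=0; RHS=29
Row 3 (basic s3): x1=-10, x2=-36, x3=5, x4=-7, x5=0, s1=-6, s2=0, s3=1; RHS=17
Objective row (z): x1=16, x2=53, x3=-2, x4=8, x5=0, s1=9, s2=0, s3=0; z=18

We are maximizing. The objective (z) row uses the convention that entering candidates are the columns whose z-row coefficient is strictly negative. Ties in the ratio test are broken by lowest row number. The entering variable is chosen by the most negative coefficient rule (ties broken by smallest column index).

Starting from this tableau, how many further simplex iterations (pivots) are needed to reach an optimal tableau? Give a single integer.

pivot: x3 in, s3 out → z = 124/5
No improving column remains; optimal.

1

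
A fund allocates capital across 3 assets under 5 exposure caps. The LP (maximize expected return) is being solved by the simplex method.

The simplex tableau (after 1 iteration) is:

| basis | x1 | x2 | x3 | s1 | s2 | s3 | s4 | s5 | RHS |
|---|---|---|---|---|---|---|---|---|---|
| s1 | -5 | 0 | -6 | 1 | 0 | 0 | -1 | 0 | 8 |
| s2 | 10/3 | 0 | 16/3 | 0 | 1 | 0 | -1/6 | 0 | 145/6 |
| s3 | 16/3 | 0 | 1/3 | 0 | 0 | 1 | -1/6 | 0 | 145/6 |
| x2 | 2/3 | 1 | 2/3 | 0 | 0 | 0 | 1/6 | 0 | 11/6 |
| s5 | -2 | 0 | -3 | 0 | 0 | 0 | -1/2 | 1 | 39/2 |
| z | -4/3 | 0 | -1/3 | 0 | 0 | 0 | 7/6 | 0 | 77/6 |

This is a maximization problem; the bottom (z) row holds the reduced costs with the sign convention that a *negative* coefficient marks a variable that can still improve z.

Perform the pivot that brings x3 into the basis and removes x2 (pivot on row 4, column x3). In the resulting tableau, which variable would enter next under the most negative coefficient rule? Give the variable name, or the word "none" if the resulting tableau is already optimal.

Pivot element 2/3. New z-row = old z-row − (-1/3)·(row 4/(2/3)).
Updated z-row coefficients: x1: -1, x2: 1/2, x3: 0, s1: 0, s2: 0, s3: 0, s4: 5/4, s5: 0.
The most negative is -1 in column x1, so x1 would enter next.

x1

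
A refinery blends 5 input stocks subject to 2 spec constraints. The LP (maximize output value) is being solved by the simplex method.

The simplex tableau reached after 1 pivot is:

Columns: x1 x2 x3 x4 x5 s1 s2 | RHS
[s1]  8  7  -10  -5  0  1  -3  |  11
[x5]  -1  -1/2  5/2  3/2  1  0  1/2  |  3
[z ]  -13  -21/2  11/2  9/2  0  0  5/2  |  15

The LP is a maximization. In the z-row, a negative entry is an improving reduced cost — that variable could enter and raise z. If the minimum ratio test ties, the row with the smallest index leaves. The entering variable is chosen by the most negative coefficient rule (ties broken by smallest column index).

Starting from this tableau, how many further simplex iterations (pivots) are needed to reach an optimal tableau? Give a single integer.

3

pivot: x1 in, s1 out → z = 263/8
pivot: x3 in, x5 out → z = 141/2
pivot: s2 in, x3 out → z = 116
No improving column remains; optimal.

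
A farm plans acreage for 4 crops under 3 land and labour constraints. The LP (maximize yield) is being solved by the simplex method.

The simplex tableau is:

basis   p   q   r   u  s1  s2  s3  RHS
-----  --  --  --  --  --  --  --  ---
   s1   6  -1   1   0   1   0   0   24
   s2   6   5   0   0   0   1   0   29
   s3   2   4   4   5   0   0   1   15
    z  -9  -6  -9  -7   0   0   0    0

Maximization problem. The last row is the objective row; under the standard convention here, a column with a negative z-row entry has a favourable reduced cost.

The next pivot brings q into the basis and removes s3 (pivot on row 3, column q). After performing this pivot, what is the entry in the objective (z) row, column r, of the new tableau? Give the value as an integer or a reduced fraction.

Pivot element is row 3, column q: 4.
Normalize row 3: new (row 3, r) = 4/4 = 1.
z-row ← z-row − (-6)·(new row 3): -9 − (-6)·1 = -3.

-3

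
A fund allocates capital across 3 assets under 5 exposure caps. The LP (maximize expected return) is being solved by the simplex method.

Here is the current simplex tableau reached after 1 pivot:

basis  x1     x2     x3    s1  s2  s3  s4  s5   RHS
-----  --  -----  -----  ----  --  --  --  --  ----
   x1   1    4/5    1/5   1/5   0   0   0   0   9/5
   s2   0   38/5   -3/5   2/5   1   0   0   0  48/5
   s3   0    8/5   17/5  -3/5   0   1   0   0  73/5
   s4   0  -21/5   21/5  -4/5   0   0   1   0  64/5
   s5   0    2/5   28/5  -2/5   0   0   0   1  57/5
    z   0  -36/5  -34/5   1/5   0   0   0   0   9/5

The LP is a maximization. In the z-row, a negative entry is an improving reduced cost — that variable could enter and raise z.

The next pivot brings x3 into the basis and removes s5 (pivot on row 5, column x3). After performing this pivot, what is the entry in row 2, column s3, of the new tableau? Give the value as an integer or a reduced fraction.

Pivot element is row 5, column x3: 28/5.
Normalize row 5: new (row 5, s3) = 0/(28/5) = 0.
row 2 ← row 2 − (-3/5)·(new row 5): 0 − (-3/5)·0 = 0.

0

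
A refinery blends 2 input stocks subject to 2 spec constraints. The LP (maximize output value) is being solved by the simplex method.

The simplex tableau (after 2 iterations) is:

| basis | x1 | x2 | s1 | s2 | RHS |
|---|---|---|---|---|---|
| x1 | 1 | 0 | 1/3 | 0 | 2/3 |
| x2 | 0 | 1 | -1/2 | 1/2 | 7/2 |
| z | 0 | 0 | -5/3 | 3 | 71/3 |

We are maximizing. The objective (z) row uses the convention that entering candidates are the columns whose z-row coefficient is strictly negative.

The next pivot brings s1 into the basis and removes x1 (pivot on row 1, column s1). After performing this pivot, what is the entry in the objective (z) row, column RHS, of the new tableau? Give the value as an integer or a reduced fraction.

27

Pivot element is row 1, column s1: 1/3.
Normalize row 1: new (row 1, RHS) = (2/3)/(1/3) = 2.
z-row ← z-row − (-5/3)·(new row 1): 71/3 − (-5/3)·2 = 27.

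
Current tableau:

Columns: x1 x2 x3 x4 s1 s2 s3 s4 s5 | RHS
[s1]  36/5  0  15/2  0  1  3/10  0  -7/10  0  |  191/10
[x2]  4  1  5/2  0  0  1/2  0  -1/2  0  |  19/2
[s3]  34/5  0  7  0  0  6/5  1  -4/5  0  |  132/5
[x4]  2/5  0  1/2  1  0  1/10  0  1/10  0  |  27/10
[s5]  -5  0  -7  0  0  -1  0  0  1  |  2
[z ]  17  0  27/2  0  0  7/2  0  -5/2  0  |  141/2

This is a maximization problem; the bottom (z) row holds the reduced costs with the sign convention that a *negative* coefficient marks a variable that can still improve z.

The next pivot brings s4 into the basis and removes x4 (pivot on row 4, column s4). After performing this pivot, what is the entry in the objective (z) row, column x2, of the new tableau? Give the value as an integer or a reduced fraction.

Pivot element is row 4, column s4: 1/10.
Normalize row 4: new (row 4, x2) = 0/(1/10) = 0.
z-row ← z-row − (-5/2)·(new row 4): 0 − (-5/2)·0 = 0.

0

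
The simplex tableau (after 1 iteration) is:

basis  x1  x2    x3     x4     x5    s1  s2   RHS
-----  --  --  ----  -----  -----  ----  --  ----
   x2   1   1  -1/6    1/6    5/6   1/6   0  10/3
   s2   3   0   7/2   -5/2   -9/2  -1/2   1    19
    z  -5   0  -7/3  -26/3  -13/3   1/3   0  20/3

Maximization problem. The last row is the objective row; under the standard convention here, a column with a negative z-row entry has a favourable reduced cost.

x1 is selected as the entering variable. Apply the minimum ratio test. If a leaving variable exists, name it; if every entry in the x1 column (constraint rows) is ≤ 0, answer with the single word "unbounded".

Ratios: row 1 (x2): (10/3)/1 = 10/3; row 2 (s2): 19/3 = 19/3.
Minimum ratio is in the x2 row, so x2 leaves.

x2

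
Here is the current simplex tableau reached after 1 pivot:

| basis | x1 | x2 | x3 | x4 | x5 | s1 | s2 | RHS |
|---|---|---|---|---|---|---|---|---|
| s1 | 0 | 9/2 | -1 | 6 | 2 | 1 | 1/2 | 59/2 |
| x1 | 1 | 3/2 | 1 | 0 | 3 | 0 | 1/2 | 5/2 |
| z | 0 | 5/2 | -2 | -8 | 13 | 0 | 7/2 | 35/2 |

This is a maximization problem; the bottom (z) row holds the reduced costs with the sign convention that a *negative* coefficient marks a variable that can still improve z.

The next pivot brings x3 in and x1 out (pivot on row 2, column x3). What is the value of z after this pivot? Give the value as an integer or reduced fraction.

45/2

Minimum ratio for x3: (5/2)/1 = 5/2.
z changes by −(z-row coeff of x3)·ratio = −(-2)·(5/2) = 5.
New z = 35/2 + 5 = 45/2.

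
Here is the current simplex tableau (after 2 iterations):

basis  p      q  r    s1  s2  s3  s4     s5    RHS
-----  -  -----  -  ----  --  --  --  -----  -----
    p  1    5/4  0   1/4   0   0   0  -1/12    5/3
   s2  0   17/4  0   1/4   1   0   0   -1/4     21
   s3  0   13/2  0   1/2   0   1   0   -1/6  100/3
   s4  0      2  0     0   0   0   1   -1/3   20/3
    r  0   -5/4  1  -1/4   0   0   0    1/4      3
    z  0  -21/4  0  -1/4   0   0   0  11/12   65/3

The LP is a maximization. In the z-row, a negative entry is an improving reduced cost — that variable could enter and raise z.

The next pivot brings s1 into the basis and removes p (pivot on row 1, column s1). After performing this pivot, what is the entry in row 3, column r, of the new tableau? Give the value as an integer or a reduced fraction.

0

Pivot element is row 1, column s1: 1/4.
Normalize row 1: new (row 1, r) = 0/(1/4) = 0.
row 3 ← row 3 − (1/2)·(new row 1): 0 − (1/2)·0 = 0.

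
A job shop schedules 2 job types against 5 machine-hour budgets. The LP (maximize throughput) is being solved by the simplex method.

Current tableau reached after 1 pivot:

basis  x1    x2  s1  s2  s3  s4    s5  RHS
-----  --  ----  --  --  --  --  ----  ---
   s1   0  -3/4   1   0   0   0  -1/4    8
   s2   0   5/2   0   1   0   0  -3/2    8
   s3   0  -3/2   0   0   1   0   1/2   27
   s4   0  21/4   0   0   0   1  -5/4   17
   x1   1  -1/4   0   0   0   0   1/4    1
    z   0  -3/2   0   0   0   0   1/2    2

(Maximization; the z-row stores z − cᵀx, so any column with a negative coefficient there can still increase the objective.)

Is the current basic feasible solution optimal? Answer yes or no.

no

Column x2 has objective-row coefficient -3/2, which is negative; an improving pivot exists, so not yet optimal.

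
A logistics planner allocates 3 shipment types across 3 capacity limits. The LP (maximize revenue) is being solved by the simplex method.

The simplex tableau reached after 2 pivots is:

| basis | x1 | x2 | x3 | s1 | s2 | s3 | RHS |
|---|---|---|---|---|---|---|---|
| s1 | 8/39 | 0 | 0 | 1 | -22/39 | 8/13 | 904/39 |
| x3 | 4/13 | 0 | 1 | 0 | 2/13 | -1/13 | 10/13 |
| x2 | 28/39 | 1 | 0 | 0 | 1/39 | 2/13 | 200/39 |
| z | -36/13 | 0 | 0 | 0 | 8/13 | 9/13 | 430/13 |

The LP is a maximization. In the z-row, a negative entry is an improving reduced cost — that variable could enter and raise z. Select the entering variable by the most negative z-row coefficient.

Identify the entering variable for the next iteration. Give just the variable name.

x1

Objective-row coefficients: x1: -36/13, x2: 0, x3: 0, s1: 0, s2: 8/13, s3: 9/13.
The most negative is -36/13 in column x1, so x1 enters.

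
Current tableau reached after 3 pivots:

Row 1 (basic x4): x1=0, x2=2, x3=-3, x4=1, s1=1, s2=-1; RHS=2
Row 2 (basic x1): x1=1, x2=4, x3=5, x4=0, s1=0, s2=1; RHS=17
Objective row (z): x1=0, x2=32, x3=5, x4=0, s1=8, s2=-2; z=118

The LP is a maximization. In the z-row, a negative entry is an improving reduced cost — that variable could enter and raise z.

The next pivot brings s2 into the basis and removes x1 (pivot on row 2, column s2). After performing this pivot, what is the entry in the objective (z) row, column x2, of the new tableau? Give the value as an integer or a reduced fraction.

Pivot element is row 2, column s2: 1.
Normalize row 2: new (row 2, x2) = 4/1 = 4.
z-row ← z-row − (-2)·(new row 2): 32 − (-2)·4 = 40.

40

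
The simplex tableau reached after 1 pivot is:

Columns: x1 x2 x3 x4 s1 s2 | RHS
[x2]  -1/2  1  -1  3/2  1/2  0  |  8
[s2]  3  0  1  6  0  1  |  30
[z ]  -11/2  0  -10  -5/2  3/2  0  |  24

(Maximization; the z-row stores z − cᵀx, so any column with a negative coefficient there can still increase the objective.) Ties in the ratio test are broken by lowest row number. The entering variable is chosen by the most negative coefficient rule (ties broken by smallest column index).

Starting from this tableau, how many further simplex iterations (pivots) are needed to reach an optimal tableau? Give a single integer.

1

pivot: x3 in, s2 out → z = 324
No improving column remains; optimal.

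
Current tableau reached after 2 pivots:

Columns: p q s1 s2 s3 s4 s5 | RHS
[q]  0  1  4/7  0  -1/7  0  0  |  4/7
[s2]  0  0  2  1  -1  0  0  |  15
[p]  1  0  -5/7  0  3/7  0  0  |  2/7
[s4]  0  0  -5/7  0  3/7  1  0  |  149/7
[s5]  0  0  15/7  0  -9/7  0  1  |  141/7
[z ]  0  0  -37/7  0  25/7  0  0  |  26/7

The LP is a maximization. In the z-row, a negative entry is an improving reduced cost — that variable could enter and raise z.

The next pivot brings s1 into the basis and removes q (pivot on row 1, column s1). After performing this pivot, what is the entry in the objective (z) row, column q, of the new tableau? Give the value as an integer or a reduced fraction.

37/4

Pivot element is row 1, column s1: 4/7.
Normalize row 1: new (row 1, q) = 1/(4/7) = 7/4.
z-row ← z-row − (-37/7)·(new row 1): 0 − (-37/7)·(7/4) = 37/4.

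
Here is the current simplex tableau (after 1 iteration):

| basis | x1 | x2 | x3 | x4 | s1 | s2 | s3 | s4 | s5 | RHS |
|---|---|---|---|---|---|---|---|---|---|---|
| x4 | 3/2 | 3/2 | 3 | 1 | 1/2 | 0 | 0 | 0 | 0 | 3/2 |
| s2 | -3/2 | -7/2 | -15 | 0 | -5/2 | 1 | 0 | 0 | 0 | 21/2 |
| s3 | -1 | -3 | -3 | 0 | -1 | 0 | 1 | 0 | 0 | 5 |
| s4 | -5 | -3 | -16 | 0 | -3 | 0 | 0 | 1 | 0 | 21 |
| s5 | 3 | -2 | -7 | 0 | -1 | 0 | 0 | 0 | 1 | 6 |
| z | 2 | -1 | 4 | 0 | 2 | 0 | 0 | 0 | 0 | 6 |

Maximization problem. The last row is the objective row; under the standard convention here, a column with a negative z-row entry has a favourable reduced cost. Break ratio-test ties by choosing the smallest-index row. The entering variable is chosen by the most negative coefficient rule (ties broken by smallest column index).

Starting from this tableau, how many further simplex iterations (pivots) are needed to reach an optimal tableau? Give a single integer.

1

pivot: x2 in, x4 out → z = 7
No improving column remains; optimal.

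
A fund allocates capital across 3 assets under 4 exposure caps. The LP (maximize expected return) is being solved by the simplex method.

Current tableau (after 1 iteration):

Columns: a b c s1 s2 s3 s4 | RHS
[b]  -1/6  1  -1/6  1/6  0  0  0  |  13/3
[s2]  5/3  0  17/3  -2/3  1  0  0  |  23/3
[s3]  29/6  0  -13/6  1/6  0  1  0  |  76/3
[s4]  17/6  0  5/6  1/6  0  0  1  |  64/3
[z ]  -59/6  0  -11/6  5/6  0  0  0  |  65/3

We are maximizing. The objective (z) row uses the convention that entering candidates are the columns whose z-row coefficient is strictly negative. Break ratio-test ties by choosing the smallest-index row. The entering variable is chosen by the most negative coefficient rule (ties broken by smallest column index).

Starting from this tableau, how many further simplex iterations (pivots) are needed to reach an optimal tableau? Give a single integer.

pivot: a in, s2 out → z = 669/10
pivot: s1 in, s3 out → z = 1501/21
No improving column remains; optimal.

2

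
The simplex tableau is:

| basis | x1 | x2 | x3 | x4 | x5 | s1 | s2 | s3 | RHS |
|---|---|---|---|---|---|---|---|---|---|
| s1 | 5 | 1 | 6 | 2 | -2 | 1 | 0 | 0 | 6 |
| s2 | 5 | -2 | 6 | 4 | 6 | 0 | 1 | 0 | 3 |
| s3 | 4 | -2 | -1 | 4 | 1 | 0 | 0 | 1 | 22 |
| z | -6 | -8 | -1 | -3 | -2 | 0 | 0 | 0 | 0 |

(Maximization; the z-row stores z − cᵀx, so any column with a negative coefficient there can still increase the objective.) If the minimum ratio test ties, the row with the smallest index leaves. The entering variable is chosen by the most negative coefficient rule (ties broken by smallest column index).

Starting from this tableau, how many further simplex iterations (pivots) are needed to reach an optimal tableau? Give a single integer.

2

pivot: x2 in, s1 out → z = 48
pivot: x5 in, s2 out → z = 183
No improving column remains; optimal.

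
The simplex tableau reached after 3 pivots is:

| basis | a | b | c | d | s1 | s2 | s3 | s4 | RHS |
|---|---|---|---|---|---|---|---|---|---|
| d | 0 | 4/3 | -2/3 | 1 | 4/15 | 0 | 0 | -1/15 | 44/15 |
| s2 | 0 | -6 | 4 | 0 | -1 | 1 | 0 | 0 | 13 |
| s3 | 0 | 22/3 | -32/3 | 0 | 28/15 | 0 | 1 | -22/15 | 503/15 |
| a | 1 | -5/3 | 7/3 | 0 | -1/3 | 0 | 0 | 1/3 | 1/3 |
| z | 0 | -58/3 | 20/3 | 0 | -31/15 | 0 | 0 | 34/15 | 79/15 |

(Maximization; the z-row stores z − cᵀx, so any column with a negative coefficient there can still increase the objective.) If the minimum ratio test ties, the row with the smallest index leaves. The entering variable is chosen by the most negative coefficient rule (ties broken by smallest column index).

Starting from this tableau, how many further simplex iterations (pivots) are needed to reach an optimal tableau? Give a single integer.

2

pivot: b in, d out → z = 239/5
pivot: c in, a out → z = 279/5
No improving column remains; optimal.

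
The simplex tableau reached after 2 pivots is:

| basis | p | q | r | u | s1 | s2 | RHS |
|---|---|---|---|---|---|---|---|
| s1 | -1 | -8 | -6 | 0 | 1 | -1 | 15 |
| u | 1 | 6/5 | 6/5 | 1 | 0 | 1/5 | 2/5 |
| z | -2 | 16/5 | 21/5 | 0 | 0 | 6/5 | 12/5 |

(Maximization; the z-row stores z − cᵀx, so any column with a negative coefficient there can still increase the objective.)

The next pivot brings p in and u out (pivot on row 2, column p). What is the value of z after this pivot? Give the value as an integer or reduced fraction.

16/5

Minimum ratio for p: (2/5)/1 = 2/5.
z changes by −(z-row coeff of p)·ratio = −(-2)·(2/5) = 4/5.
New z = 12/5 + (4/5) = 16/5.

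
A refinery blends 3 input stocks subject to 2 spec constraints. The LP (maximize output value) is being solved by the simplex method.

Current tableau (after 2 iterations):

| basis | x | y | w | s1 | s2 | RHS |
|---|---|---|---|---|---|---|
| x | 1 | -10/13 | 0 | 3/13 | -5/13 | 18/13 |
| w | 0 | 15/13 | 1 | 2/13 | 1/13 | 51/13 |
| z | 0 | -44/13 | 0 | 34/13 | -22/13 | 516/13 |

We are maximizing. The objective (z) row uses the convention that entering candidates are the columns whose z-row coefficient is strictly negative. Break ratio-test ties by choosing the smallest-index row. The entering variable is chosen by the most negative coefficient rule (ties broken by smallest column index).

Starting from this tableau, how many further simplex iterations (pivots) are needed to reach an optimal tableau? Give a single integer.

2

pivot: y in, w out → z = 256/5
pivot: s2 in, y out → z = 126
No improving column remains; optimal.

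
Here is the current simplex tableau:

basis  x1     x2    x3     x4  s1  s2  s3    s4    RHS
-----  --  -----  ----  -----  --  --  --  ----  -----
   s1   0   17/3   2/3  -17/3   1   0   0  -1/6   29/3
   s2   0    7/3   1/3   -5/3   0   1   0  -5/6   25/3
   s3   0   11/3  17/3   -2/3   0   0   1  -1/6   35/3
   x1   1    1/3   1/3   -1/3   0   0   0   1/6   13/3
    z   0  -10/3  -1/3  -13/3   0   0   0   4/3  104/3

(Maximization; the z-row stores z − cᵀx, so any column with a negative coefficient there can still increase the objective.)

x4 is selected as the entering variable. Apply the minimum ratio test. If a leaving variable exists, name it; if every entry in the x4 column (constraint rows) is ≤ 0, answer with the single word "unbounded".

x4-column entries: row 1: -17/3, row 2: -5/3, row 3: -2/3, row 4: -1/3. All ≤ 0, so x4 can increase without bound; the LP is unbounded in this direction.

unbounded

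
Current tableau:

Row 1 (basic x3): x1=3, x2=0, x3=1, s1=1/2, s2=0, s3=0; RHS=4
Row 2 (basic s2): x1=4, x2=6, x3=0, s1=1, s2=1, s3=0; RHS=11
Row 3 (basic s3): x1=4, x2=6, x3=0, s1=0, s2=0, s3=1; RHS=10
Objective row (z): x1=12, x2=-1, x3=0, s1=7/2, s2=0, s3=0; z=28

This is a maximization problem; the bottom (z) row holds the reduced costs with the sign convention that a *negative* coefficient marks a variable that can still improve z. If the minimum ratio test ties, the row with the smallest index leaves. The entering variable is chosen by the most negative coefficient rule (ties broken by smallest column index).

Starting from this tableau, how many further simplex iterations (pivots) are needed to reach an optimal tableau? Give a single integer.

1

pivot: x2 in, s3 out → z = 89/3
No improving column remains; optimal.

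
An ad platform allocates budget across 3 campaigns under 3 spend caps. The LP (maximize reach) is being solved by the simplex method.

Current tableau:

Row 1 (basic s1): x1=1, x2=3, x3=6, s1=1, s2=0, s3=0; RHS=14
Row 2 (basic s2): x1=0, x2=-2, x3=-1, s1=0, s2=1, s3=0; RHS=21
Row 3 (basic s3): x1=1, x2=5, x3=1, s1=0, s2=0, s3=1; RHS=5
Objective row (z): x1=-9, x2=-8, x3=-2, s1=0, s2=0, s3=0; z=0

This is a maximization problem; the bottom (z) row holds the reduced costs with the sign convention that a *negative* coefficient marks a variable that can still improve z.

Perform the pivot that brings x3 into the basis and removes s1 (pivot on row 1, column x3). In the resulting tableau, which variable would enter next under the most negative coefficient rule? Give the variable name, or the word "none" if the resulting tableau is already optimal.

x1

Pivot element 6. New z-row = old z-row − (-2)·(row 1/6).
Updated z-row coefficients: x1: -26/3, x2: -7, x3: 0, s1: 1/3, s2: 0, s3: 0.
The most negative is -26/3 in column x1, so x1 would enter next.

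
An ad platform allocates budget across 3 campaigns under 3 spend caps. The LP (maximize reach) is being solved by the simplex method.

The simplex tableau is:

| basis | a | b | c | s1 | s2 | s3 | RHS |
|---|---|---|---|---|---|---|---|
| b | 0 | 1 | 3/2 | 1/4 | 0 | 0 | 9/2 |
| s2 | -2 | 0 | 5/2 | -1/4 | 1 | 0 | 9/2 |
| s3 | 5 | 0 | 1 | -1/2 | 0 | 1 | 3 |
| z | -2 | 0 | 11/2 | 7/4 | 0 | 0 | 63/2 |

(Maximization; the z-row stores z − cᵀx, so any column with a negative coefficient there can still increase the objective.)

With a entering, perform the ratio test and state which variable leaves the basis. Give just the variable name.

s3

Ratios: row 1 (b): entry 0 ≤ 0, skip; row 2 (s2): entry -2 ≤ 0, skip; row 3 (s3): 3/5 = 3/5.
Minimum ratio 3/5 is in the s3 row, so s3 leaves.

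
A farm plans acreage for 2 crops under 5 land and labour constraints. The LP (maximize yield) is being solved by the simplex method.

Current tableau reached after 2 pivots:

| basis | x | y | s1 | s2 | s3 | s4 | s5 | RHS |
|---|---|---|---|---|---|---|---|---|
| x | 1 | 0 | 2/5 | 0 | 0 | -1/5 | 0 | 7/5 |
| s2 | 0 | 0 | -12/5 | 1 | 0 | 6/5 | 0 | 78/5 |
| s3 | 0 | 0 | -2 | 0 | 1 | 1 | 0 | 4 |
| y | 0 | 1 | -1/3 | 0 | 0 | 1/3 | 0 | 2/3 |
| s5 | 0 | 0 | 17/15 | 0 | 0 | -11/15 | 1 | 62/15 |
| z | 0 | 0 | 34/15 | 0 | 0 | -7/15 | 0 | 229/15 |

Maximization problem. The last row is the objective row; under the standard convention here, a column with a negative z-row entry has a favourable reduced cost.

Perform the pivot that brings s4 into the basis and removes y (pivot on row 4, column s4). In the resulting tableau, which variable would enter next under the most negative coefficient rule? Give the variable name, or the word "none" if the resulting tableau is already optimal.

Pivot element 1/3. New z-row = old z-row − (-7/15)·(row 4/(1/3)).
Updated z-row coefficients: x: 0, y: 7/5, s1: 9/5, s2: 0, s3: 0, s4: 0, s5: 0.
No coefficient is strictly negative; the tableau after this pivot is optimal.

none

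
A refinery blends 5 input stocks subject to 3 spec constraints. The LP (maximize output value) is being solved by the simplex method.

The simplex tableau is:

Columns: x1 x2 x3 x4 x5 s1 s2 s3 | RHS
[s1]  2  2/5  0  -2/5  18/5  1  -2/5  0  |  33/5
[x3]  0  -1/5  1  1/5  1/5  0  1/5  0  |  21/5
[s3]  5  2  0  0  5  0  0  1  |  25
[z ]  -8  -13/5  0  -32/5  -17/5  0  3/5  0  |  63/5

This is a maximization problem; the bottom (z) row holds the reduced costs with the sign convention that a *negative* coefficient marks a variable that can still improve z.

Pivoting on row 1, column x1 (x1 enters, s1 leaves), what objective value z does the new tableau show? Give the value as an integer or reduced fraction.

39

Minimum ratio for x1: (33/5)/2 = 33/10.
z changes by −(z-row coeff of x1)·ratio = −(-8)·(33/10) = 132/5.
New z = 63/5 + (132/5) = 39.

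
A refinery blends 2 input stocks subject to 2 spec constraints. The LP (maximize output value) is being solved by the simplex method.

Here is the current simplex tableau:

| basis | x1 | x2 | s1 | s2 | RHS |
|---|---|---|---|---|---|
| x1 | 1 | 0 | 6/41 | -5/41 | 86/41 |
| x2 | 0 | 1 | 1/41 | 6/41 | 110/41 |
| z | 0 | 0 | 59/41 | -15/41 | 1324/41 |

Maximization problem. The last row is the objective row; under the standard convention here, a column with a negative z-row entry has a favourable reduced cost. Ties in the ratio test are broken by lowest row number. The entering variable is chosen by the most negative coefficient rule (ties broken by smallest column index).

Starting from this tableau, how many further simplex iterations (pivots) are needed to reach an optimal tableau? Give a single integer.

pivot: s2 in, x2 out → z = 39
No improving column remains; optimal.

1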